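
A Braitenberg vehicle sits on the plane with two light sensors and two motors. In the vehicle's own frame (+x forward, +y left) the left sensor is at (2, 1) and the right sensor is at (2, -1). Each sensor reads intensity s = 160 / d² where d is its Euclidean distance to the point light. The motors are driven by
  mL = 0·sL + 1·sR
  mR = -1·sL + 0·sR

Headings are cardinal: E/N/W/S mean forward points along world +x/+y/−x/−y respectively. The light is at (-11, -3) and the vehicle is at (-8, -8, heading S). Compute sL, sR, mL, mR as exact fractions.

32/13 160/53 160/53 -32/13

left sensor world pos  = (-7, -10); dL² = 65
right sensor world pos = (-9, -10); dR² = 53
sL = 160/65 = 32/13
sR = 160/53 = 160/53
mL = 0·sL + 1·sR = 160/53
mR = -1·sL + 0·sR = -32/13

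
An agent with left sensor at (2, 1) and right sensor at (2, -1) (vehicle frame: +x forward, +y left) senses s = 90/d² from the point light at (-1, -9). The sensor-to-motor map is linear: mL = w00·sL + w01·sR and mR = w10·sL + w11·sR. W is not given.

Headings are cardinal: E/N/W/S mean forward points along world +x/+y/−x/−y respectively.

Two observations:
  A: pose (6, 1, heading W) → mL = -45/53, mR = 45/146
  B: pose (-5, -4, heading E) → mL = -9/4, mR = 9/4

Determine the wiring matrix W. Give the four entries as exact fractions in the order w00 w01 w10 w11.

-1 0 0 1/2

obs A: pose=(6,1,W) → sL=45/53, sR=45/73, mL=-45/53, mR=45/146
obs B: pose=(-5,-4,E) → sL=9/4, sR=9/2, mL=-9/4, mR=9/4
sensor matrix S = [[45/53, 45/73], [9/4, 9/2]]; det S = 37665/15476
solve [mL_A; mL_B] = S·[w00; w01] and [mR_A; mR_B] = S·[w10; w11]:
  w00 = -1, w01 = 0, w10 = 0, w11 = 1/2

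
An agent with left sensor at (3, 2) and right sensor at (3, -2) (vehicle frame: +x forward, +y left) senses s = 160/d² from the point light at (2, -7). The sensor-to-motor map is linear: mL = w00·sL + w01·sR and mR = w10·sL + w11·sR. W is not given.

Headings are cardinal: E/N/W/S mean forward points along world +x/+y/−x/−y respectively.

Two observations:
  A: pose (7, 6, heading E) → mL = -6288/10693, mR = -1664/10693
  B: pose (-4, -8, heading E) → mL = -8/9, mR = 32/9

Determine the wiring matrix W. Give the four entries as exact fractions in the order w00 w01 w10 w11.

obs A: pose=(7,6,E) → sL=160/289, sR=32/37, mL=-6288/10693, mR=-1664/10693
obs B: pose=(-4,-8,E) → sL=16, sR=80/9, mL=-8/9, mR=32/9
sensor matrix S = [[160/289, 32/37], [16, 80/9]]; det S = -858112/96237
solve [mL_A; mL_B] = S·[w00; w01] and [mR_A; mR_B] = S·[w10; w11]:
  w00 = 1/2, w01 = -1, w10 = 1/2, w11 = -1/2

1/2 -1 1/2 -1/2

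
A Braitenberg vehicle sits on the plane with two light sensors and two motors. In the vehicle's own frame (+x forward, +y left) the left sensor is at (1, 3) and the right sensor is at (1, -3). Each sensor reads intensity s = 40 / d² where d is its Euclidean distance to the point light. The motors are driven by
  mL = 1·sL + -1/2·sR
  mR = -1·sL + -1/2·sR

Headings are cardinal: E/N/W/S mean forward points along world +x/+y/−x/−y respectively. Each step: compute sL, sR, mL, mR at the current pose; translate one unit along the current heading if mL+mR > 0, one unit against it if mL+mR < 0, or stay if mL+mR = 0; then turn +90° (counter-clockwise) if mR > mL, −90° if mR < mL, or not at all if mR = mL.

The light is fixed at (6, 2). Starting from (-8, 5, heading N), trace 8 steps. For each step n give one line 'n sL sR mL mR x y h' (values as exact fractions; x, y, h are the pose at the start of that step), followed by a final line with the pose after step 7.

n=0: pose=(-8,5,N); sL=8/61, sR=40/137; mL=-124/8357, mR=-2316/8357; mL+mR=-40/137 → advance -1; mR−mL=-16/61 → turn -1·90°
n=1: pose=(-8,4,E); sL=20/97, sR=4/17; mL=146/1649, mR=-534/1649; mL+mR=-4/17 → advance -1; mR−mL=-40/97 → turn -1·90°
n=2: pose=(-9,4,S); sL=8/29, sR=8/65; mL=404/1885, mR=-636/1885; mL+mR=-8/65 → advance -1; mR−mL=-16/29 → turn -1·90°
n=3: pose=(-9,5,W); sL=5/32, sR=10/73; mL=205/2336, mR=-525/2336; mL+mR=-10/73 → advance -1; mR−mL=-5/16 → turn -1·90°
n=4: pose=(-8,5,N); sL=8/61, sR=40/137; mL=-124/8357, mR=-2316/8357; mL+mR=-40/137 → advance -1; mR−mL=-16/61 → turn -1·90°
n=5: pose=(-8,4,E); sL=20/97, sR=4/17; mL=146/1649, mR=-534/1649; mL+mR=-4/17 → advance -1; mR−mL=-40/97 → turn -1·90°
n=6: pose=(-9,4,S); sL=8/29, sR=8/65; mL=404/1885, mR=-636/1885; mL+mR=-8/65 → advance -1; mR−mL=-16/29 → turn -1·90°
n=7: pose=(-9,5,W); sL=5/32, sR=10/73; mL=205/2336, mR=-525/2336; mL+mR=-10/73 → advance -1; mR−mL=-5/16 → turn -1·90°

0 8/61 40/137 -124/8357 -2316/8357 -8 5 N
1 20/97 4/17 146/1649 -534/1649 -8 4 E
2 8/29 8/65 404/1885 -636/1885 -9 4 S
3 5/32 10/73 205/2336 -525/2336 -9 5 W
4 8/61 40/137 -124/8357 -2316/8357 -8 5 N
5 20/97 4/17 146/1649 -534/1649 -8 4 E
6 8/29 8/65 404/1885 -636/1885 -9 4 S
7 5/32 10/73 205/2336 -525/2336 -9 5 W
final -8 5 N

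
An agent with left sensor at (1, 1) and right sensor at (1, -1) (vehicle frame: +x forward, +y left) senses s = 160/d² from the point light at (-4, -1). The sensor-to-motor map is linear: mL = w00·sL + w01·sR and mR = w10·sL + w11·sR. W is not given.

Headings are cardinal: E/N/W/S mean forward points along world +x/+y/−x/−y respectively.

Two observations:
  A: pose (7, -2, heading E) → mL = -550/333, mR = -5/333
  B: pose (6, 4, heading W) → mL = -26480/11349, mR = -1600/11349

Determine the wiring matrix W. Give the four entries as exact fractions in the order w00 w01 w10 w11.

-1 -1/2 -1/2 1/2

obs A: pose=(7,-2,E) → sL=10/9, sR=40/37, mL=-550/333, mR=-5/333
obs B: pose=(6,4,W) → sL=160/97, sR=160/117, mL=-26480/11349, mR=-1600/11349
sensor matrix S = [[10/9, 40/37], [160/97, 160/117]]; det S = -996800/3779217
solve [mL_A; mL_B] = S·[w00; w01] and [mR_A; mR_B] = S·[w10; w11]:
  w00 = -1, w01 = -1/2, w10 = -1/2, w11 = 1/2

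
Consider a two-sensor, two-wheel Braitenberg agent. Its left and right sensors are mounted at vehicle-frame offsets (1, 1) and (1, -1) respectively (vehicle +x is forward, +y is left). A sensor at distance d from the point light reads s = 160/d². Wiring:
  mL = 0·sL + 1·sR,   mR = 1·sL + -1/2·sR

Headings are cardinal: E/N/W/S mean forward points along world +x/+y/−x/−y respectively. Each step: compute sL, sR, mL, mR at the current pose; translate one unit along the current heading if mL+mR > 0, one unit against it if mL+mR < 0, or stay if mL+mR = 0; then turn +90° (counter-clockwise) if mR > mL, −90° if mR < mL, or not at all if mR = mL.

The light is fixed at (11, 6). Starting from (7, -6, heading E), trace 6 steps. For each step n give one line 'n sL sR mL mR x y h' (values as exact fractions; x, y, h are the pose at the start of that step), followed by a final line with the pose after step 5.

0 16/13 80/89 80/89 904/1157 7 -6 E
1 160/173 32/37 32/37 3152/6401 8 -6 S
2 40/53 1 1 27/106 8 -7 W
3 160/169 160/153 160/153 10960/25857 7 -7 N
4 16/13 80/89 80/89 904/1157 7 -6 E
5 160/173 32/37 32/37 3152/6401 8 -6 S
final 8 -7 W

n=0: pose=(7,-6,E); sL=16/13, sR=80/89; mL=80/89, mR=904/1157; mL+mR=1944/1157 → advance +1; mR−mL=-136/1157 → turn -1·90°
n=1: pose=(8,-6,S); sL=160/173, sR=32/37; mL=32/37, mR=3152/6401; mL+mR=8688/6401 → advance +1; mR−mL=-2384/6401 → turn -1·90°
n=2: pose=(8,-7,W); sL=40/53, sR=1; mL=1, mR=27/106; mL+mR=133/106 → advance +1; mR−mL=-79/106 → turn -1·90°
n=3: pose=(7,-7,N); sL=160/169, sR=160/153; mL=160/153, mR=10960/25857; mL+mR=38000/25857 → advance +1; mR−mL=-5360/8619 → turn -1·90°
n=4: pose=(7,-6,E); sL=16/13, sR=80/89; mL=80/89, mR=904/1157; mL+mR=1944/1157 → advance +1; mR−mL=-136/1157 → turn -1·90°
n=5: pose=(8,-6,S); sL=160/173, sR=32/37; mL=32/37, mR=3152/6401; mL+mR=8688/6401 → advance +1; mR−mL=-2384/6401 → turn -1·90°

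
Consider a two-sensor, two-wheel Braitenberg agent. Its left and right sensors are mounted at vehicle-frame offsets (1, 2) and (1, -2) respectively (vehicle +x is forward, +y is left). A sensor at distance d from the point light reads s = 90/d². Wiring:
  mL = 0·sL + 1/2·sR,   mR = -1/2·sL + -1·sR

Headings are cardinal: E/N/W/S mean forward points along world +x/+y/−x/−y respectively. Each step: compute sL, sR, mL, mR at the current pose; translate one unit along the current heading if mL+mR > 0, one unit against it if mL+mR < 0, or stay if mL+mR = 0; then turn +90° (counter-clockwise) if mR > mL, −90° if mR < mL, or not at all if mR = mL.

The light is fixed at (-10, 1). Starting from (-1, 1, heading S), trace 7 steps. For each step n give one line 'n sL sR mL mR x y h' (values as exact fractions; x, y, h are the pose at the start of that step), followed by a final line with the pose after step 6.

0 45/61 9/5 9/10 -1323/610 -1 1 S
1 18/13 90/73 45/73 -1827/949 -1 2 W
2 45/34 45/74 45/148 -3195/2516 0 2 N
3 18/25 18/25 9/25 -27/25 0 1 E
4 45/61 9/5 9/10 -1323/610 -1 1 S
5 18/13 90/73 45/73 -1827/949 -1 2 W
6 45/34 45/74 45/148 -3195/2516 0 2 N
final 0 1 E

n=0: pose=(-1,1,S); sL=45/61, sR=9/5; mL=9/10, mR=-1323/610; mL+mR=-387/305 → advance -1; mR−mL=-936/305 → turn -1·90°
n=1: pose=(-1,2,W); sL=18/13, sR=90/73; mL=45/73, mR=-1827/949; mL+mR=-1242/949 → advance -1; mR−mL=-2412/949 → turn -1·90°
n=2: pose=(0,2,N); sL=45/34, sR=45/74; mL=45/148, mR=-3195/2516; mL+mR=-1215/1258 → advance -1; mR−mL=-990/629 → turn -1·90°
n=3: pose=(0,1,E); sL=18/25, sR=18/25; mL=9/25, mR=-27/25; mL+mR=-18/25 → advance -1; mR−mL=-36/25 → turn -1·90°
n=4: pose=(-1,1,S); sL=45/61, sR=9/5; mL=9/10, mR=-1323/610; mL+mR=-387/305 → advance -1; mR−mL=-936/305 → turn -1·90°
n=5: pose=(-1,2,W); sL=18/13, sR=90/73; mL=45/73, mR=-1827/949; mL+mR=-1242/949 → advance -1; mR−mL=-2412/949 → turn -1·90°
n=6: pose=(0,2,N); sL=45/34, sR=45/74; mL=45/148, mR=-3195/2516; mL+mR=-1215/1258 → advance -1; mR−mL=-990/629 → turn -1·90°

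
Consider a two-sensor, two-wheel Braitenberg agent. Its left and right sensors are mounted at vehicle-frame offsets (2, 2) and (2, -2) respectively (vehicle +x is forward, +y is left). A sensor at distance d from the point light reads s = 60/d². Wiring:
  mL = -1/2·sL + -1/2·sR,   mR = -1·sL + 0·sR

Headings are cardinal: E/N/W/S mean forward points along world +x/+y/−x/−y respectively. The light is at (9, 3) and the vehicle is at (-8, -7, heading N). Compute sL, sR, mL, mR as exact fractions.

left sensor world pos  = (-10, -5); dL² = 425
right sensor world pos = (-6, -5); dR² = 289
sL = 60/425 = 12/85
sR = 60/289 = 60/289
mL = -1/2·sL + -1/2·sR = -252/1445
mR = -1·sL + 0·sR = -12/85

12/85 60/289 -252/1445 -12/85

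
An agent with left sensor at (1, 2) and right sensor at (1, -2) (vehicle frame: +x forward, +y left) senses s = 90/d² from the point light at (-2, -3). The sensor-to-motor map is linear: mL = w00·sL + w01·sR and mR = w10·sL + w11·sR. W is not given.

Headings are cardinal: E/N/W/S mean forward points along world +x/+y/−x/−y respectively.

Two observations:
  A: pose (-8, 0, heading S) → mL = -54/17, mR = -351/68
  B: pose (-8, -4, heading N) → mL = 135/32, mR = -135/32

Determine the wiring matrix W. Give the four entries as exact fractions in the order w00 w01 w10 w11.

-1 1 -1 -1/2

obs A: pose=(-8,0,S) → sL=9/2, sR=45/34, mL=-54/17, mR=-351/68
obs B: pose=(-8,-4,N) → sL=45/32, sR=45/8, mL=135/32, mR=-135/32
sensor matrix S = [[9/2, 45/34], [45/32, 45/8]]; det S = 25515/1088
solve [mL_A; mL_B] = S·[w00; w01] and [mR_A; mR_B] = S·[w10; w11]:
  w00 = -1, w01 = 1, w10 = -1, w11 = -1/2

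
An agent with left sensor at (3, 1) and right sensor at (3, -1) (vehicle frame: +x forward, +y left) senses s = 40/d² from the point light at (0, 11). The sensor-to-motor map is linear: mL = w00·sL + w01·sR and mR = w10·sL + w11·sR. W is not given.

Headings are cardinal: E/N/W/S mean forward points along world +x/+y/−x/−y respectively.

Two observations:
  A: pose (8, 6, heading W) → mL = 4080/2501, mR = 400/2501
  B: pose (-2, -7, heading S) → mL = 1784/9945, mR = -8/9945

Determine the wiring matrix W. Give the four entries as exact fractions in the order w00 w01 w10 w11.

1 1 -1/2 1/2

obs A: pose=(8,6,W) → sL=40/61, sR=40/41, mL=4080/2501, mR=400/2501
obs B: pose=(-2,-7,S) → sL=20/221, sR=4/45, mL=1784/9945, mR=-8/9945
sensor matrix S = [[40/61, 40/41], [20/221, 4/45]]; det S = -149248/4974489
solve [mL_A; mL_B] = S·[w00; w01] and [mR_A; mR_B] = S·[w10; w11]:
  w00 = 1, w01 = 1, w10 = -1/2, w11 = 1/2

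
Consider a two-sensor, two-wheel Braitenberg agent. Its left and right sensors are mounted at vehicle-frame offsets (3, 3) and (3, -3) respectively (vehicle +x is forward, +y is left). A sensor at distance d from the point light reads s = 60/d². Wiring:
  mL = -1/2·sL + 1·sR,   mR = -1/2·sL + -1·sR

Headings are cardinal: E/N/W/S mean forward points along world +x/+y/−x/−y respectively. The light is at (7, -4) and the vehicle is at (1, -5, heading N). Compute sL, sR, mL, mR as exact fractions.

12/17 60/13 942/221 -1098/221

left sensor world pos  = (-2, -2); dL² = 85
right sensor world pos = (4, -2); dR² = 13
sL = 60/85 = 12/17
sR = 60/13 = 60/13
mL = -1/2·sL + 1·sR = 942/221
mR = -1/2·sL + -1·sR = -1098/221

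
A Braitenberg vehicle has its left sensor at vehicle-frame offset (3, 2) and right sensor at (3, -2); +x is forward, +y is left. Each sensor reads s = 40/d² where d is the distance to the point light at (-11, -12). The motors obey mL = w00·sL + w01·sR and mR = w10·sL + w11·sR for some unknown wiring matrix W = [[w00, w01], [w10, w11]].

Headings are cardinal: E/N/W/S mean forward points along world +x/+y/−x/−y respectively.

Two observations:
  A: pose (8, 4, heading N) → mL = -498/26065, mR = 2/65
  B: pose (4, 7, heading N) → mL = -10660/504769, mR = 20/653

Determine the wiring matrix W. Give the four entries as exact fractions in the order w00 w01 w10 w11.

1/2 -1 1/2 0

obs A: pose=(8,4,N) → sL=4/65, sR=20/401, mL=-498/26065, mR=2/65
obs B: pose=(4,7,N) → sL=40/653, sR=40/773, mL=-10660/504769, mR=20/653
sensor matrix S = [[4/65, 20/401], [40/653, 40/773]]; det S = 340096/2631360797
solve [mL_A; mL_B] = S·[w00; w01] and [mR_A; mR_B] = S·[w10; w11]:
  w00 = 1/2, w01 = -1, w10 = 1/2, w11 = 0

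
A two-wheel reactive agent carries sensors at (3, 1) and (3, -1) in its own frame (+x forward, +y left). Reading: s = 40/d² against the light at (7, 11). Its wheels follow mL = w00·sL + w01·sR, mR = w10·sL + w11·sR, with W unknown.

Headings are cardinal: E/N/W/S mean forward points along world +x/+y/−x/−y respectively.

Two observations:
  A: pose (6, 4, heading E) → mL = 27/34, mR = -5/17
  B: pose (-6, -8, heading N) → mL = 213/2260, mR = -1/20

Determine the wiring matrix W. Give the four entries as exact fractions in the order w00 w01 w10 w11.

1/2 1/2 0 -1/2

obs A: pose=(6,4,E) → sL=1, sR=10/17, mL=27/34, mR=-5/17
obs B: pose=(-6,-8,N) → sL=10/113, sR=1/10, mL=213/2260, mR=-1/20
sensor matrix S = [[1, 10/17], [10/113, 1/10]]; det S = 921/19210
solve [mL_A; mL_B] = S·[w00; w01] and [mR_A; mR_B] = S·[w10; w11]:
  w00 = 1/2, w01 = 1/2, w10 = 0, w11 = -1/2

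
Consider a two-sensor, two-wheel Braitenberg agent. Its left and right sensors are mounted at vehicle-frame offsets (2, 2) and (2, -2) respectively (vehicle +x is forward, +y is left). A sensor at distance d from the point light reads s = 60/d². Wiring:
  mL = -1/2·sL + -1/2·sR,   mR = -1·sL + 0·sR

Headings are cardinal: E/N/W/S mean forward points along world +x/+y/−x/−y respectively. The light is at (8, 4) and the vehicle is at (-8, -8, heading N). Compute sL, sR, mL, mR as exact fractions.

left sensor world pos  = (-10, -6); dL² = 424
right sensor world pos = (-6, -6); dR² = 296
sL = 60/424 = 15/106
sR = 60/296 = 15/74
mL = -1/2·sL + -1/2·sR = -675/3922
mR = -1·sL + 0·sR = -15/106

15/106 15/74 -675/3922 -15/106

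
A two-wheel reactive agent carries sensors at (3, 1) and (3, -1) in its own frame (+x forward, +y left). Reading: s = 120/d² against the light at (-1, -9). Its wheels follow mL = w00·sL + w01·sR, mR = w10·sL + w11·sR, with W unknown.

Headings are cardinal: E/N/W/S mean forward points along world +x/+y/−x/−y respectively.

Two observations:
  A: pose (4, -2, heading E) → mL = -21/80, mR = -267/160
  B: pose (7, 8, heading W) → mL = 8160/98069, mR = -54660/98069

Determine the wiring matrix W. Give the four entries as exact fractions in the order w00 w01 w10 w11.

obs A: pose=(4,-2,E) → sL=15/16, sR=6/5, mL=-21/80, mR=-267/160
obs B: pose=(7,8,W) → sL=120/281, sR=120/349, mL=8160/98069, mR=-54660/98069
sensor matrix S = [[15/16, 6/5], [120/281, 120/349]]; det S = -37287/196138
solve [mL_A; mL_B] = S·[w00; w01] and [mR_A; mR_B] = S·[w10; w11]:
  w00 = 1, w01 = -1, w10 = -1/2, w11 = -1

1 -1 -1/2 -1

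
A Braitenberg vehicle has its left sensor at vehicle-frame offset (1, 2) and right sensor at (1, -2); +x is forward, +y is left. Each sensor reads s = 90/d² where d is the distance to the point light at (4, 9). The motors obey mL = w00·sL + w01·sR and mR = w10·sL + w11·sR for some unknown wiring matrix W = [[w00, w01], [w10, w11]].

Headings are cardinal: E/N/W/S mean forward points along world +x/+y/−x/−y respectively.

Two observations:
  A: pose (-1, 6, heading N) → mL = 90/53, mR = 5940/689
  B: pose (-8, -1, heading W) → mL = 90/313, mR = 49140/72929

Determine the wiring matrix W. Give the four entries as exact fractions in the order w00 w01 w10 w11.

1 0 1 1

obs A: pose=(-1,6,N) → sL=90/53, sR=90/13, mL=90/53, mR=5940/689
obs B: pose=(-8,-1,W) → sL=90/313, sR=90/233, mL=90/313, mR=49140/72929
sensor matrix S = [[90/53, 90/13], [90/313, 90/233]]; det S = -67068000/50248081
solve [mL_A; mL_B] = S·[w00; w01] and [mR_A; mR_B] = S·[w10; w11]:
  w00 = 1, w01 = 0, w10 = 1, w11 = 1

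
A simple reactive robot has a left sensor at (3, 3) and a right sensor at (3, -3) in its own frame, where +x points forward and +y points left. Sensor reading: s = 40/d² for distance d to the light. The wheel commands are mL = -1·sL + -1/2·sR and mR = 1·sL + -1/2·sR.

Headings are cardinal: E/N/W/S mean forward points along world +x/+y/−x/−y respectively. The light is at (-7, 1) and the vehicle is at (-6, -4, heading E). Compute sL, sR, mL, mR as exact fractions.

left sensor world pos  = (-3, -1); dL² = 20
right sensor world pos = (-3, -7); dR² = 80
sL = 40/20 = 2
sR = 40/80 = 1/2
mL = -1·sL + -1/2·sR = -9/4
mR = 1·sL + -1/2·sR = 7/4

2 1/2 -9/4 7/4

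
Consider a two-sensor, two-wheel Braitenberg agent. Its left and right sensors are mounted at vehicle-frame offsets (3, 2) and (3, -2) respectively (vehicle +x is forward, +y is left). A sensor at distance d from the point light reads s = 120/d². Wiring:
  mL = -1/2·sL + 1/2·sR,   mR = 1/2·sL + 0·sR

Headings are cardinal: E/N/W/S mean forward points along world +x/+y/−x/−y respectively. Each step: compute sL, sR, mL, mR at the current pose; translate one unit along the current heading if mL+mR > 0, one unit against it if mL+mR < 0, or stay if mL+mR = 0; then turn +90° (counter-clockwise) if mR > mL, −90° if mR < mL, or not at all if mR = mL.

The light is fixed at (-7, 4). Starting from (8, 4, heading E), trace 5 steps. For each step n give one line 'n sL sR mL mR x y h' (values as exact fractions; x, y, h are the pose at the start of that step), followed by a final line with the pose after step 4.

n=0: pose=(8,4,E); sL=15/41, sR=15/41; mL=0, mR=15/82; mL+mR=15/82 → advance +1; mR−mL=15/82 → turn +1·90°
n=1: pose=(9,4,N); sL=24/41, sR=40/111; mL=-512/4551, mR=12/41; mL+mR=20/111 → advance +1; mR−mL=1844/4551 → turn +1·90°
n=2: pose=(9,5,W); sL=12/17, sR=60/89; mL=-24/1513, mR=6/17; mL+mR=30/89 → advance +1; mR−mL=558/1513 → turn +1·90°
n=3: pose=(8,5,S); sL=120/293, sR=120/173; mL=7200/50689, mR=60/293; mL+mR=60/173 → advance +1; mR−mL=3180/50689 → turn +1·90°
n=4: pose=(8,4,E); sL=15/41, sR=15/41; mL=0, mR=15/82; mL+mR=15/82 → advance +1; mR−mL=15/82 → turn +1·90°

0 15/41 15/41 0 15/82 8 4 E
1 24/41 40/111 -512/4551 12/41 9 4 N
2 12/17 60/89 -24/1513 6/17 9 5 W
3 120/293 120/173 7200/50689 60/293 8 5 S
4 15/41 15/41 0 15/82 8 4 E
final 9 4 N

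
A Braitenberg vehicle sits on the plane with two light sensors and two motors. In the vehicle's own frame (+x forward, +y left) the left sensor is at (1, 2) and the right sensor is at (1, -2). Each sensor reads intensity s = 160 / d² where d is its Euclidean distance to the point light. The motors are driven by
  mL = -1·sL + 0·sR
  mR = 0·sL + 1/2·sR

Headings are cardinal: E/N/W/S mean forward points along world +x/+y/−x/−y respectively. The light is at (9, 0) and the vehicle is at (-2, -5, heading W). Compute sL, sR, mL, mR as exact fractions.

160/193 160/153 -160/193 80/153

left sensor world pos  = (-3, -7); dL² = 193
right sensor world pos = (-3, -3); dR² = 153
sL = 160/193 = 160/193
sR = 160/153 = 160/153
mL = -1·sL + 0·sR = -160/193
mR = 0·sL + 1/2·sR = 80/153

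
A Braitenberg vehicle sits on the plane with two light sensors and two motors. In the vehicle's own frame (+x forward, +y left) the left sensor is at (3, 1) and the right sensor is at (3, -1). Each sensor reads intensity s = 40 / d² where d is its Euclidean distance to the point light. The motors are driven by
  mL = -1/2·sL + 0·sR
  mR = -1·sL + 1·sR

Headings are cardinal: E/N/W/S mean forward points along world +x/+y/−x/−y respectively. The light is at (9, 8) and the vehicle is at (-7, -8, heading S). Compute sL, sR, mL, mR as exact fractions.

20/293 4/65 -10/293 -128/19045

left sensor world pos  = (-6, -11); dL² = 586
right sensor world pos = (-8, -11); dR² = 650
sL = 40/586 = 20/293
sR = 40/650 = 4/65
mL = -1/2·sL + 0·sR = -10/293
mR = -1·sL + 1·sR = -128/19045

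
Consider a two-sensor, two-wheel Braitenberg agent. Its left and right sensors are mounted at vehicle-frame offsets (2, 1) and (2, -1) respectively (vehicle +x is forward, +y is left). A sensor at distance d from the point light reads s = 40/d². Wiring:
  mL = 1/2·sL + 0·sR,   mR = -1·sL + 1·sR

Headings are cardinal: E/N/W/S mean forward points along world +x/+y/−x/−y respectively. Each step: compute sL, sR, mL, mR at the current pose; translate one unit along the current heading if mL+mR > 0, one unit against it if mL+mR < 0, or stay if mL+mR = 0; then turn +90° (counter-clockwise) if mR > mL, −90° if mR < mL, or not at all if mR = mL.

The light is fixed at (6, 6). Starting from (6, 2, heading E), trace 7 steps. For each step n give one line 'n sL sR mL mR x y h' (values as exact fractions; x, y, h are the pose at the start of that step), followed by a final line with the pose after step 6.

0 40/13 40/29 20/13 -640/377 6 2 E
1 10/9 1 5/9 -1/9 5 2 S
2 8/9 8/5 4/9 32/45 5 1 W
3 4/5 20/29 2/5 -16/145 4 1 S
4 8/13 40/41 4/13 192/533 4 0 W
5 10/17 1/2 5/17 -3/34 3 0 S
6 40/89 40/61 20/89 1120/5429 3 -1 W
final 2 -1 N

n=0: pose=(6,2,E); sL=40/13, sR=40/29; mL=20/13, mR=-640/377; mL+mR=-60/377 → advance -1; mR−mL=-1220/377 → turn -1·90°
n=1: pose=(5,2,S); sL=10/9, sR=1; mL=5/9, mR=-1/9; mL+mR=4/9 → advance +1; mR−mL=-2/3 → turn -1·90°
n=2: pose=(5,1,W); sL=8/9, sR=8/5; mL=4/9, mR=32/45; mL+mR=52/45 → advance +1; mR−mL=4/15 → turn +1·90°
n=3: pose=(4,1,S); sL=4/5, sR=20/29; mL=2/5, mR=-16/145; mL+mR=42/145 → advance +1; mR−mL=-74/145 → turn -1·90°
n=4: pose=(4,0,W); sL=8/13, sR=40/41; mL=4/13, mR=192/533; mL+mR=356/533 → advance +1; mR−mL=28/533 → turn +1·90°
n=5: pose=(3,0,S); sL=10/17, sR=1/2; mL=5/17, mR=-3/34; mL+mR=7/34 → advance +1; mR−mL=-13/34 → turn -1·90°
n=6: pose=(3,-1,W); sL=40/89, sR=40/61; mL=20/89, mR=1120/5429; mL+mR=2340/5429 → advance +1; mR−mL=-100/5429 → turn -1·90°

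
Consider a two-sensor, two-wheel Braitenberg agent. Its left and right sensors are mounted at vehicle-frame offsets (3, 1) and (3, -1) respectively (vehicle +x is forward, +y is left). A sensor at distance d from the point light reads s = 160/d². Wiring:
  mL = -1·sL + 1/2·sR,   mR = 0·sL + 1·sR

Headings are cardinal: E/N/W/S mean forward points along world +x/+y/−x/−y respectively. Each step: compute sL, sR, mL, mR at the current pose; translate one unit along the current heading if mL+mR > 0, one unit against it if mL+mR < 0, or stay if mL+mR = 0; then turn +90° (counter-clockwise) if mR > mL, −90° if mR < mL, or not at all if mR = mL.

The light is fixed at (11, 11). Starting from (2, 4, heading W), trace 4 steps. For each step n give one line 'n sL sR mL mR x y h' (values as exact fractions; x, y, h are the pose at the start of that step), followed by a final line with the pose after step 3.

0 10/13 8/9 -38/117 8/9 2 4 W
1 160/181 160/221 -20880/40001 160/221 1 4 S
2 80/49 16/13 -648/637 16/13 1 3 E
3 32/25 160/89 -848/2225 160/89 2 3 N
final 2 4 W

n=0: pose=(2,4,W); sL=10/13, sR=8/9; mL=-38/117, mR=8/9; mL+mR=22/39 → advance +1; mR−mL=142/117 → turn +1·90°
n=1: pose=(1,4,S); sL=160/181, sR=160/221; mL=-20880/40001, mR=160/221; mL+mR=8080/40001 → advance +1; mR−mL=49840/40001 → turn +1·90°
n=2: pose=(1,3,E); sL=80/49, sR=16/13; mL=-648/637, mR=16/13; mL+mR=136/637 → advance +1; mR−mL=1432/637 → turn +1·90°
n=3: pose=(2,3,N); sL=32/25, sR=160/89; mL=-848/2225, mR=160/89; mL+mR=3152/2225 → advance +1; mR−mL=4848/2225 → turn +1·90°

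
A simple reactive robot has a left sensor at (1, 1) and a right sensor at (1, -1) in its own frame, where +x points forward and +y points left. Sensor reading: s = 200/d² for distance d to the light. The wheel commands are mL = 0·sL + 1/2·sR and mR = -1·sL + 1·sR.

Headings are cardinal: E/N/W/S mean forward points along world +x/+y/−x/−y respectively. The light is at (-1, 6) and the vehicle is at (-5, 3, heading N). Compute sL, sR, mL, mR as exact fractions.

left sensor world pos  = (-6, 4); dL² = 29
right sensor world pos = (-4, 4); dR² = 13
sL = 200/29 = 200/29
sR = 200/13 = 200/13
mL = 0·sL + 1/2·sR = 100/13
mR = -1·sL + 1·sR = 3200/377

200/29 200/13 100/13 3200/377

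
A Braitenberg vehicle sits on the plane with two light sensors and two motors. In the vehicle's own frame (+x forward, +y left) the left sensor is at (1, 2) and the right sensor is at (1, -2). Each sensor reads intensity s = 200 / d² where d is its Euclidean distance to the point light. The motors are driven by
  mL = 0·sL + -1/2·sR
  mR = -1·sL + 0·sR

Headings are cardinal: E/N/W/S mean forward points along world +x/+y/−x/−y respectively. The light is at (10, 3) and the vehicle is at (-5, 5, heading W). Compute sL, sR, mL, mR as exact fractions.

left sensor world pos  = (-6, 3); dL² = 256
right sensor world pos = (-6, 7); dR² = 272
sL = 200/256 = 25/32
sR = 200/272 = 25/34
mL = 0·sL + -1/2·sR = -25/68
mR = -1·sL + 0·sR = -25/32

25/32 25/34 -25/68 -25/32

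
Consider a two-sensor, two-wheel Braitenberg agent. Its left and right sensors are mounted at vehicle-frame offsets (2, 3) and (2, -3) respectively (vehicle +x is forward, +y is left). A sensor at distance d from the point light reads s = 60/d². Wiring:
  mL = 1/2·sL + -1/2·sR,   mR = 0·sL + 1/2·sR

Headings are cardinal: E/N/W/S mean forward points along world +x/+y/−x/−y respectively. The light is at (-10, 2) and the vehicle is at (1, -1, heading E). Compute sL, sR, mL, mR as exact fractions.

60/169 12/41 216/6929 6/41

left sensor world pos  = (3, 2); dL² = 169
right sensor world pos = (3, -4); dR² = 205
sL = 60/169 = 60/169
sR = 60/205 = 12/41
mL = 1/2·sL + -1/2·sR = 216/6929
mR = 0·sL + 1/2·sR = 6/41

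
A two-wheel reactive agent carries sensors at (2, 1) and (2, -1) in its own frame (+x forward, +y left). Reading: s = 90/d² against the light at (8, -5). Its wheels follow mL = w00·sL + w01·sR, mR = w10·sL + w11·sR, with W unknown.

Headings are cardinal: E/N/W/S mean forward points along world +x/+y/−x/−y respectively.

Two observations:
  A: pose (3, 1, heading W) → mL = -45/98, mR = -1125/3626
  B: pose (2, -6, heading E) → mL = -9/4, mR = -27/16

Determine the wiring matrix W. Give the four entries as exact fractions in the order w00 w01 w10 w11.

0 -1/2 1/2 -1

obs A: pose=(3,1,W) → sL=45/37, sR=45/49, mL=-45/98, mR=-1125/3626
obs B: pose=(2,-6,E) → sL=45/8, sR=9/2, mL=-9/4, mR=-27/16
sensor matrix S = [[45/37, 45/49], [45/8, 9/2]]; det S = 4455/14504
solve [mL_A; mL_B] = S·[w00; w01] and [mR_A; mR_B] = S·[w10; w11]:
  w00 = 0, w01 = -1/2, w10 = 1/2, w11 = -1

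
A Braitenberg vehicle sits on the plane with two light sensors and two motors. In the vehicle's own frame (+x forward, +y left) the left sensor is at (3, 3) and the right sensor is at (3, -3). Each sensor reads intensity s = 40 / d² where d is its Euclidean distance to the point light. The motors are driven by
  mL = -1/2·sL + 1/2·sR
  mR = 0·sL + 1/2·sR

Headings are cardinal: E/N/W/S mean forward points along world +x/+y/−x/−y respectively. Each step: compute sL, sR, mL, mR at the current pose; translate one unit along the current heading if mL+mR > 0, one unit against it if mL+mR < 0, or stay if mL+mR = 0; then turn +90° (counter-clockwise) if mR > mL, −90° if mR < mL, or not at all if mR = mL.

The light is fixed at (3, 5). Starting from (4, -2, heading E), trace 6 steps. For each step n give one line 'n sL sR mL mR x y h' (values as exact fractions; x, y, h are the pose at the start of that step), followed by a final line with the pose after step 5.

n=0: pose=(4,-2,E); sL=5/4, sR=10/29; mL=-105/232, mR=5/29; mL+mR=-65/232 → advance -1; mR−mL=5/8 → turn +1·90°
n=1: pose=(3,-2,N); sL=8/5, sR=8/5; mL=0, mR=4/5; mL+mR=4/5 → advance +1; mR−mL=4/5 → turn +1·90°
n=2: pose=(3,-1,W); sL=4/9, sR=20/9; mL=8/9, mR=10/9; mL+mR=2 → advance +1; mR−mL=2/9 → turn +1·90°
n=3: pose=(2,-1,S); sL=8/17, sR=40/97; mL=-48/1649, mR=20/97; mL+mR=292/1649 → advance +1; mR−mL=4/17 → turn +1·90°
n=4: pose=(2,-2,E); sL=2, sR=5/13; mL=-21/26, mR=5/26; mL+mR=-8/13 → advance -1; mR−mL=1 → turn +1·90°
n=5: pose=(1,-2,N); sL=40/41, sR=40/17; mL=480/697, mR=20/17; mL+mR=1300/697 → advance +1; mR−mL=20/41 → turn +1·90°

0 5/4 10/29 -105/232 5/29 4 -2 E
1 8/5 8/5 0 4/5 3 -2 N
2 4/9 20/9 8/9 10/9 3 -1 W
3 8/17 40/97 -48/1649 20/97 2 -1 S
4 2 5/13 -21/26 5/26 2 -2 E
5 40/41 40/17 480/697 20/17 1 -2 N
final 1 -1 W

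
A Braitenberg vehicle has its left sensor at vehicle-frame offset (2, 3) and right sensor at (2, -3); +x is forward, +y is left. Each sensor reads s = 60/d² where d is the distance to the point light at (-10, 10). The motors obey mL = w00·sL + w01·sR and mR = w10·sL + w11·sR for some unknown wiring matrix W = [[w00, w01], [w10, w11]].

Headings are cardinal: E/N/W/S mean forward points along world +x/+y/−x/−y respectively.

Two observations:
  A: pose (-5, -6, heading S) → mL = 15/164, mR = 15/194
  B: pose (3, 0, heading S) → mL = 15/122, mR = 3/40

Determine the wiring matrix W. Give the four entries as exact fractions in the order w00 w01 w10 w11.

0 1/2 1/2 0

obs A: pose=(-5,-6,S) → sL=15/97, sR=15/82, mL=15/164, mR=15/194
obs B: pose=(3,0,S) → sL=3/20, sR=15/61, mL=15/122, mR=3/40
sensor matrix S = [[15/97, 15/82], [3/20, 15/61]]; det S = 20547/1940776
solve [mL_A; mL_B] = S·[w00; w01] and [mR_A; mR_B] = S·[w10; w11]:
  w00 = 0, w01 = 1/2, w10 = 1/2, w11 = 0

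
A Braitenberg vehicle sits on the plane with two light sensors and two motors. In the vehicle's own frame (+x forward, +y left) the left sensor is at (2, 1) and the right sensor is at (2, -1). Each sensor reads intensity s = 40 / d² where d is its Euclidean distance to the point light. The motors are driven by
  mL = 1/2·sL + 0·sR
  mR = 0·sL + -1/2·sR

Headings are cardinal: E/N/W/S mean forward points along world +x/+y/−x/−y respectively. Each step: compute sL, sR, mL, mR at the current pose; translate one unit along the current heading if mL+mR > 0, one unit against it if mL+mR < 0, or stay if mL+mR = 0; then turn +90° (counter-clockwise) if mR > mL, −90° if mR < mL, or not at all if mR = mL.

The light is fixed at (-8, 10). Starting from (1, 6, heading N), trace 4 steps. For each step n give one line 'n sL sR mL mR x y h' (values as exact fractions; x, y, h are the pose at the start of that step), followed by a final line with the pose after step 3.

0 10/17 5/13 5/17 -5/26 1 6 N
1 8/25 40/137 4/25 -20/137 1 7 E
2 20/73 20/53 10/73 -10/53 2 7 S
3 40/73 8/13 20/73 -4/13 2 8 W
final 3 8 N

n=0: pose=(1,6,N); sL=10/17, sR=5/13; mL=5/17, mR=-5/26; mL+mR=45/442 → advance +1; mR−mL=-215/442 → turn -1·90°
n=1: pose=(1,7,E); sL=8/25, sR=40/137; mL=4/25, mR=-20/137; mL+mR=48/3425 → advance +1; mR−mL=-1048/3425 → turn -1·90°
n=2: pose=(2,7,S); sL=20/73, sR=20/53; mL=10/73, mR=-10/53; mL+mR=-200/3869 → advance -1; mR−mL=-1260/3869 → turn -1·90°
n=3: pose=(2,8,W); sL=40/73, sR=8/13; mL=20/73, mR=-4/13; mL+mR=-32/949 → advance -1; mR−mL=-552/949 → turn -1·90°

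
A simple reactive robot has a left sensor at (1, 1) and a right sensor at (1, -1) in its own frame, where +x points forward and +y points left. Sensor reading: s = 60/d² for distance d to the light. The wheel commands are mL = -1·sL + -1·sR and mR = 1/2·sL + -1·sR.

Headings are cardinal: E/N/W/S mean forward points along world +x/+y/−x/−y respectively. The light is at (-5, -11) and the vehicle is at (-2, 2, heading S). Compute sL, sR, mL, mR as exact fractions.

3/8 15/37 -231/296 -129/592

left sensor world pos  = (-1, 1); dL² = 160
right sensor world pos = (-3, 1); dR² = 148
sL = 60/160 = 3/8
sR = 60/148 = 15/37
mL = -1·sL + -1·sR = -231/296
mR = 1/2·sL + -1·sR = -129/592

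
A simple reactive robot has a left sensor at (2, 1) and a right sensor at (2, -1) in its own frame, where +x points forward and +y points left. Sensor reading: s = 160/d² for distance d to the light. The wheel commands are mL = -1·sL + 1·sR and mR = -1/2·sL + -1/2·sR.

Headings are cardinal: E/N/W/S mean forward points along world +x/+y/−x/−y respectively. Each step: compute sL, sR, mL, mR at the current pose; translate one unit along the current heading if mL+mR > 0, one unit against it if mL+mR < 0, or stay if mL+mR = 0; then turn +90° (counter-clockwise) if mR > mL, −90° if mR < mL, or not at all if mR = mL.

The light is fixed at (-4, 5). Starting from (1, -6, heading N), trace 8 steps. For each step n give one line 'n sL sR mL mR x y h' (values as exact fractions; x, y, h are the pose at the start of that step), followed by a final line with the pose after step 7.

0 160/97 160/117 -3200/11349 -17120/11349 1 -6 N
1 16/17 80/109 -384/1853 -1552/1853 1 -7 E
2 160/221 32/41 512/9061 -6816/9061 0 -7 S
3 40/37 20/13 220/481 -630/481 0 -6 W
4 160/97 160/117 -3200/11349 -17120/11349 1 -6 N
5 16/17 80/109 -384/1853 -1552/1853 1 -7 E
6 160/221 32/41 512/9061 -6816/9061 0 -7 S
7 40/37 20/13 220/481 -630/481 0 -6 W
final 1 -6 N

n=0: pose=(1,-6,N); sL=160/97, sR=160/117; mL=-3200/11349, mR=-17120/11349; mL+mR=-20320/11349 → advance -1; mR−mL=-4640/3783 → turn -1·90°
n=1: pose=(1,-7,E); sL=16/17, sR=80/109; mL=-384/1853, mR=-1552/1853; mL+mR=-1936/1853 → advance -1; mR−mL=-1168/1853 → turn -1·90°
n=2: pose=(0,-7,S); sL=160/221, sR=32/41; mL=512/9061, mR=-6816/9061; mL+mR=-6304/9061 → advance -1; mR−mL=-7328/9061 → turn -1·90°
n=3: pose=(0,-6,W); sL=40/37, sR=20/13; mL=220/481, mR=-630/481; mL+mR=-410/481 → advance -1; mR−mL=-850/481 → turn -1·90°
n=4: pose=(1,-6,N); sL=160/97, sR=160/117; mL=-3200/11349, mR=-17120/11349; mL+mR=-20320/11349 → advance -1; mR−mL=-4640/3783 → turn -1·90°
n=5: pose=(1,-7,E); sL=16/17, sR=80/109; mL=-384/1853, mR=-1552/1853; mL+mR=-1936/1853 → advance -1; mR−mL=-1168/1853 → turn -1·90°
n=6: pose=(0,-7,S); sL=160/221, sR=32/41; mL=512/9061, mR=-6816/9061; mL+mR=-6304/9061 → advance -1; mR−mL=-7328/9061 → turn -1·90°
n=7: pose=(0,-6,W); sL=40/37, sR=20/13; mL=220/481, mR=-630/481; mL+mR=-410/481 → advance -1; mR−mL=-850/481 → turn -1·90°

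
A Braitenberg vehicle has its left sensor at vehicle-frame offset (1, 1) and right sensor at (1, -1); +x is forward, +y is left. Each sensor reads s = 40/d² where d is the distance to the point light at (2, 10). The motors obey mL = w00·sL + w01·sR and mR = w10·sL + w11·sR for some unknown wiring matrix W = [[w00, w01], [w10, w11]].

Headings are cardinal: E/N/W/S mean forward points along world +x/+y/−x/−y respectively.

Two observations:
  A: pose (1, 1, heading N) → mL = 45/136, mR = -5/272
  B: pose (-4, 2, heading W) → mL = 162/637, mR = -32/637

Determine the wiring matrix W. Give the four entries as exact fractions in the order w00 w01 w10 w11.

obs A: pose=(1,1,N) → sL=10/17, sR=5/8, mL=45/136, mR=-5/272
obs B: pose=(-4,2,W) → sL=4/13, sR=20/49, mL=162/637, mR=-32/637
sensor matrix S = [[10/17, 5/8], [4/13, 20/49]]; det S = 1035/21658
solve [mL_A; mL_B] = S·[w00; w01] and [mR_A; mR_B] = S·[w10; w11]:
  w00 = -1/2, w01 = 1, w10 = 1/2, w11 = -1/2

-1/2 1 1/2 -1/2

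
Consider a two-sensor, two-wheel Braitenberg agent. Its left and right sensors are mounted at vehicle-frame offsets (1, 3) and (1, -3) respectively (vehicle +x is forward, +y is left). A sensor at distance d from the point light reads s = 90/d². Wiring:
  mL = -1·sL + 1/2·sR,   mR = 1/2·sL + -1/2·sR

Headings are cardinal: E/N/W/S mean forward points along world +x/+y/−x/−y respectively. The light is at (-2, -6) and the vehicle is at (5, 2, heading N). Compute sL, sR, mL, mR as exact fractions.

90/97 90/181 -11925/17557 3780/17557

left sensor world pos  = (2, 3); dL² = 97
right sensor world pos = (8, 3); dR² = 181
sL = 90/97 = 90/97
sR = 90/181 = 90/181
mL = -1·sL + 1/2·sR = -11925/17557
mR = 1/2·sL + -1/2·sR = 3780/17557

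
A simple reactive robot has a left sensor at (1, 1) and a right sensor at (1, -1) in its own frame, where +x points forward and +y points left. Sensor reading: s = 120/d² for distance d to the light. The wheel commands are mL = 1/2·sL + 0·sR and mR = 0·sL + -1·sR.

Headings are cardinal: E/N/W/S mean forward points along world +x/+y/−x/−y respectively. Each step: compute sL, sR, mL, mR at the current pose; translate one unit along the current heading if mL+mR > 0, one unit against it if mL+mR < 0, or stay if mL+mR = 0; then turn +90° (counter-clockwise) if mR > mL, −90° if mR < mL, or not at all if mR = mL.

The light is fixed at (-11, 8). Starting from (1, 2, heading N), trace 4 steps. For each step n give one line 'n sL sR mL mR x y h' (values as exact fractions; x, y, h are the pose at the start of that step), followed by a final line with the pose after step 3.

0 60/73 60/97 30/73 -60/97 1 2 N
1 24/41 120/233 12/41 -120/233 1 1 E
2 15/26 30/41 15/52 -30/41 0 1 S
3 120/149 24/25 60/149 -24/25 0 2 W
final 1 2 N

n=0: pose=(1,2,N); sL=60/73, sR=60/97; mL=30/73, mR=-60/97; mL+mR=-1470/7081 → advance -1; mR−mL=-7290/7081 → turn -1·90°
n=1: pose=(1,1,E); sL=24/41, sR=120/233; mL=12/41, mR=-120/233; mL+mR=-2124/9553 → advance -1; mR−mL=-7716/9553 → turn -1·90°
n=2: pose=(0,1,S); sL=15/26, sR=30/41; mL=15/52, mR=-30/41; mL+mR=-945/2132 → advance -1; mR−mL=-2175/2132 → turn -1·90°
n=3: pose=(0,2,W); sL=120/149, sR=24/25; mL=60/149, mR=-24/25; mL+mR=-2076/3725 → advance -1; mR−mL=-5076/3725 → turn -1·90°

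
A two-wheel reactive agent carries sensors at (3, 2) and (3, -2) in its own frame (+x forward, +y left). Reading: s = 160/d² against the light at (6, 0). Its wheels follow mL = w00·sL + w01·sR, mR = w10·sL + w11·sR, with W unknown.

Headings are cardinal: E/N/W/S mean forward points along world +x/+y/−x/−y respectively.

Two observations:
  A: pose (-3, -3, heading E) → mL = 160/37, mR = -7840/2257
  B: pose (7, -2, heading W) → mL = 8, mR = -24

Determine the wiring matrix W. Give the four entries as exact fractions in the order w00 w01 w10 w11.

1 0 -1/2 -1/2

obs A: pose=(-3,-3,E) → sL=160/37, sR=160/61, mL=160/37, mR=-7840/2257
obs B: pose=(7,-2,W) → sL=8, sR=40, mL=8, mR=-24
sensor matrix S = [[160/37, 160/61], [8, 40]]; det S = 343040/2257
solve [mL_A; mL_B] = S·[w00; w01] and [mR_A; mR_B] = S·[w10; w11]:
  w00 = 1, w01 = 0, w10 = -1/2, w11 = -1/2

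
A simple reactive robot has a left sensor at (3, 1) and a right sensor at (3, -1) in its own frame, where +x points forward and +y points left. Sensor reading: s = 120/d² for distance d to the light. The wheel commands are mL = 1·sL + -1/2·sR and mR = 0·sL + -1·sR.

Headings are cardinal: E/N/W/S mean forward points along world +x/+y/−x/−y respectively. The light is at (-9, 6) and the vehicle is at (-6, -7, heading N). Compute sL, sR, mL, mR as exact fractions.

15/13 30/29 240/377 -30/29

left sensor world pos  = (-7, -4); dL² = 104
right sensor world pos = (-5, -4); dR² = 116
sL = 120/104 = 15/13
sR = 120/116 = 30/29
mL = 1·sL + -1/2·sR = 240/377
mR = 0·sL + -1·sR = -30/29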